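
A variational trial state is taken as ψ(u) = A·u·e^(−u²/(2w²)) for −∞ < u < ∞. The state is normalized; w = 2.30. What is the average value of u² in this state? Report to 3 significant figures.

⟨u²⟩ = ∫ u^2 |ψ|² du over the full domain.
Using the Gaussian integral ∫_{−∞}^{∞} e^(−αu²) du = √(π/α), since the A² factors cancel between numerator and denominator, ⟨u²⟩ = 3·w^2/2.
Putting w = 2.30 gives 7.935.

⟨u^2⟩ ≈ 7.94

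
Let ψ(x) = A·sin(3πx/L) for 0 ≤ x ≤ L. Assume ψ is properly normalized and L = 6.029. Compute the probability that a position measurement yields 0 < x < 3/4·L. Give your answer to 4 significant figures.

P ≈ 0.6969

P = ∫_{0}^{3/4·L} |ψ(x)|² dx.
Since A² = 1/(L/2), this is the region integral divided by the full normalization integral.
In terms of u = x/L (A² and the length scale cancel between numerator and denominator), P = [∫_{0}^{3/4} sin(3·π·u)^2 du] / [∫_{0}^{1} sin(3·π·u)^2 du].
An antiderivative of sin(3·π·u)^2 is u/2 - sin(6·π·u)/(12·π); evaluating from 0 to 3/4 gives 3/8 - 1/(12·π), while the full integral is 1/2.
Taking the ratio, P = (-2 + 9·π)/(12·π).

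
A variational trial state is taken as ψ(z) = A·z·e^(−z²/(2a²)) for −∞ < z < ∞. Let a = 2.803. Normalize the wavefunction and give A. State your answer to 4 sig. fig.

Require ∫ |ψ|² dz = 1 over the whole domain.
Differentiating ∫e^(−αz²) dz = √(π/α) under α to get the higher moments, carrying out the integral gives A² · √(π)·a^3/2.
Substituting a = 2.803 gives A² = 0.051237, so A = 0.22636.

A ≈ 0.2264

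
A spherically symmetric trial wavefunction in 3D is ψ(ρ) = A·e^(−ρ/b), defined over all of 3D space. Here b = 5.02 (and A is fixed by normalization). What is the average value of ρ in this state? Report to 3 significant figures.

⟨ρ⟩ ≈ 7.53

The expectation value is the |ψ|²-weighted average of ρ: ∫ ρ|ψ|² 4πρ² dρ.
Since the A² factors cancel between numerator and denominator, ⟨ρ⟩ = 3·b/2.
With b = 5.02, ⟨ρ⟩ = 7.530.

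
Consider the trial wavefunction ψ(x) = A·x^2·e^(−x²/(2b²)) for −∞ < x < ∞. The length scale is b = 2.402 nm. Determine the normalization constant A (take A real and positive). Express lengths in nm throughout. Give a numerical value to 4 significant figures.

Require ∫ |ψ|² dx = 1 over the whole domain.
With ψ = A·x^2·e^(−x²/(2b²)), the integral evaluates to A²·[3·√(π)·b^5/4].
So A² = (3·√(π)·b^5/4)^(−1).
Substituting b = 2.402 gives A² = 0.0094080, so A = 0.096995.

A ≈ 0.09700 nm^(-5/2)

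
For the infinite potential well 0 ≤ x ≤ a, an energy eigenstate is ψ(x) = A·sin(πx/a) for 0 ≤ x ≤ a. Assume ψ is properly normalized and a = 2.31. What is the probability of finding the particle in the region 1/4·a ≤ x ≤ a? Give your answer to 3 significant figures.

P ≈ 0.909

P = ∫_{1/4·a}^{a} |ψ(x)|² dx.
The normalization integral ∫|ψ|²dx over the whole domain equals a/2·A², and A² cancels in the ratio.
In terms of u = x/a (A² and the length scale cancel between numerator and denominator), P = [∫_{1/4}^{1} sin(π·u)^2 du] / [∫_{0}^{1} sin(π·u)^2 du].
Using ∫ sin(π·u)^2 du = u/2 - sin(2·π·u)/(4·π), the numerator is 1/(4·π) + 3/8 and the denominator is 1/2.
This works out to P = (2 + 3·π)/(4·π).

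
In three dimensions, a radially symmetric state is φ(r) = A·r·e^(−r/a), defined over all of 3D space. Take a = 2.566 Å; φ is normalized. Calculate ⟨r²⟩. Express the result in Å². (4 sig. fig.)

⟨r²⟩ = ∫ r^2 |φ|² 4πr² dr over the full domain.
Since the A² factors cancel between numerator and denominator, ⟨r²⟩ = 15·a^2/2.
Putting a = 2.566 gives 49.383.

⟨r^2⟩ ≈ 49.38 Å^2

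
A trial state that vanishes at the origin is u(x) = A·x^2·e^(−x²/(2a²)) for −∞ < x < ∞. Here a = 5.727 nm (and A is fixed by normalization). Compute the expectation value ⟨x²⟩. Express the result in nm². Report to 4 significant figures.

The expectation value is the |u|²-weighted average of x^2: ∫ x^2|u|² dx.
Using the Gaussian integral ∫_{−∞}^{∞} e^(−αx²) dx = √(π/α), evaluating both integrals, ⟨x²⟩ = 5·a^2/2.
With a = 5.727, ⟨x^2⟩ = 81.996.

⟨x^2⟩ ≈ 82.00 nm^2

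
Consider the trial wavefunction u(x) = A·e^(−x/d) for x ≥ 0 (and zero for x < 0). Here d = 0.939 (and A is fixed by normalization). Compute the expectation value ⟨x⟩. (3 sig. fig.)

⟨x⟩ ≈ 0.470

⟨x⟩ = ∫ x |u|² dx over the full domain.
Using ∫₀^∞ xⁿ e^(−αx) dx = n!/αⁿ⁺¹, evaluating both integrals, ⟨x⟩ = d/2.
With d = 0.939, ⟨x⟩ = 0.4695.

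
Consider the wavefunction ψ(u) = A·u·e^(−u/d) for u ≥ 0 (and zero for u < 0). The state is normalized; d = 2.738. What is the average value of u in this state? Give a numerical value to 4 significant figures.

⟨u⟩ ≈ 4.107

The expectation value is the |ψ|²-weighted average of u: ∫ u|ψ|² du.
Using ∫₀^∞ uⁿ e^(−αu) du = n!/αⁿ⁺¹, evaluating both integrals, ⟨u⟩ = 3·d/2.
With d = 2.738, ⟨u⟩ = 4.1070.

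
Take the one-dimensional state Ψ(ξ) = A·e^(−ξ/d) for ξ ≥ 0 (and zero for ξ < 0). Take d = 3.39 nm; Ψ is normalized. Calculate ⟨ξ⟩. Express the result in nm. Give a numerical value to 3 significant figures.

⟨ξ⟩ = ∫ ξ |Ψ|² dξ over the full domain.
Recall ∫₀^∞ ξ^m e^(−ξ/β) dξ = m!·β^(m+1), since the A² factors cancel between numerator and denominator, ⟨ξ⟩ = d/2.
Putting d = 3.39 gives 1.695.

⟨ξ⟩ ≈ 1.70 nm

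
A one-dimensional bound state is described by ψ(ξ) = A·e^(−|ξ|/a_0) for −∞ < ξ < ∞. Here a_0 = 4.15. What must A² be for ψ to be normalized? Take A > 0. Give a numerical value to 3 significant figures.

A^2 ≈ 0.241

Normalization requires ∫|ψ|² dξ = 1, integrated from −∞ to ∞.
Recall ∫₀^∞ ξ^m e^(−ξ/β) dξ = m!·β^(m+1), with ψ = A·e^(−|ξ|/a_0), the integral evaluates to A²·[a_0].
Substituting a_0 = 4.15 gives A² = 0.2410, so A = 0.4909.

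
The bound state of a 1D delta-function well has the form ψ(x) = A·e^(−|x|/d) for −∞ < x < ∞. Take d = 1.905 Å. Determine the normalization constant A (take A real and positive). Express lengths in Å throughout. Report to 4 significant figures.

Normalization requires ∫|ψ|² dx = 1, integrated from −∞ to ∞.
Using ∫₀^∞ xⁿ e^(−αx) dx = n!/αⁿ⁺¹, carrying out the integral gives A² · d.
With d = 1.905: A² = 0.52493 and A = 0.72452.

A ≈ 0.7245 Å^(-1/2)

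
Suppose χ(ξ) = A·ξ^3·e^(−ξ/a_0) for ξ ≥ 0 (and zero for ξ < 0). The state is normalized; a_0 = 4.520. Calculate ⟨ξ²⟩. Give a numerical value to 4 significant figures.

The expectation value is the |χ|²-weighted average of ξ^2: ∫ ξ^2|χ|² dξ.
Evaluating both integrals, ⟨ξ²⟩ = 14·a_0^2.
With a_0 = 4.520, ⟨ξ^2⟩ = 286.03.

⟨ξ^2⟩ ≈ 286.0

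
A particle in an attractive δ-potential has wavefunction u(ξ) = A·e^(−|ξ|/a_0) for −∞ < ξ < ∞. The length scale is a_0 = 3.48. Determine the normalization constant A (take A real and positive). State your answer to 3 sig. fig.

A ≈ 0.536

We need A² ∫|f|² dξ = 1, taking the integral from −∞ to ∞.
Using ∫₀^∞ ξⁿ e^(−αξ) dξ = n!/αⁿ⁺¹, the integral (without the A² prefactor) comes out to a_0.
So A² = (a_0)^(−1).
With a_0 = 3.48: A² = 0.2874 and A = 0.5361.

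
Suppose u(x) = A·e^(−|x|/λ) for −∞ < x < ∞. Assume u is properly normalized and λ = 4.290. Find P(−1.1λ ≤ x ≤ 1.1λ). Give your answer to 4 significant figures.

|u|² is the probability density, so P = ∫_{−1.1λ}^{1.1λ} |u|² dx.
Since A² = 1/(λ), this is the region integral divided by the full normalization integral.
By symmetry take twice the x ≥ 0 contribution in numerator and denominator; the 2's cancel. In terms of t = x/λ (A² and the length scale cancel between numerator and denominator), P = [∫_{0}^{1.1} e^(-2·t) dt] / [∫_{0}^{∞} e^(-2·t) dt].
An antiderivative of e^(-2·t) is -e^(-2·t)/2; evaluating from 0 to 1.1 gives 1/2 - e^(-11/5)/2, while the full integral is 1/2.
This works out to P = 0.88920.

P ≈ 0.8892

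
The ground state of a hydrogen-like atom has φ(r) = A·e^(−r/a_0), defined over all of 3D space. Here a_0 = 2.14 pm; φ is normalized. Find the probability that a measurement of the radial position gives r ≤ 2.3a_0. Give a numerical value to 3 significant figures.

P ≈ 0.837

With dV = 4πr²dr, the probability is ∫|φ|² dV over r ≤ 2.3a_0.
Normalization gives A² = 1/(π·a_0^3).
In terms of u = r/a_0 (A², 4π and the length scale all cancel between numerator and denominator), P = [∫_{0}^{2.3} u^2·e^(-2·u) du] / [∫_{0}^{∞} u^2·e^(-2·u) du].
With ∫ u^2·e^(-2·u) du = -(2·u^2 + 2·u + 1)·e^(-2·u)/4 + C, the region integral is 1/4 - 809·e^(-23/5)/200 and the full one is 1/4.
The region integral divided by the full integral gives P = 0.8374.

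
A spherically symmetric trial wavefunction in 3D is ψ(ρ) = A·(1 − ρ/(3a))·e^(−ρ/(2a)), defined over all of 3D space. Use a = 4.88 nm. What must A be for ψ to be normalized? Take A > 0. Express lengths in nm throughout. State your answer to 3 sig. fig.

A ≈ 0.0320 nm^(-3/2)

Require ∫ |ψ|² 4πρ² dρ = 1 over the whole domain.
(Spherical symmetry: dV = 4πρ² dρ.)
With ∫₀^∞ ρ^4 e^(−αρ) dρ = 4!/α^5, carrying out the integral gives A² · 8·π·a^3/3.
Plugging in a = 4.88 yields A = 0.03205.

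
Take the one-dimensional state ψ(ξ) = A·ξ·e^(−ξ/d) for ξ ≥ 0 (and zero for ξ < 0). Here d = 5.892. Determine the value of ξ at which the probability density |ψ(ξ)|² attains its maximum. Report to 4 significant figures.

Differentiate |ψ(ξ)|² with respect to ξ and set to zero.
Solving yields ξ = d.
With d = 5.892, the most probable position is 5.8920.

ξ ≈ 5.892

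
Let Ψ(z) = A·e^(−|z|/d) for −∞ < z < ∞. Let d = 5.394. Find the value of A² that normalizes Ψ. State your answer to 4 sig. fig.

The normalization condition is ∫|Ψ|² dz = 1 from −∞ to ∞.
Recall ∫₀^∞ z^m e^(−z/β) dz = m!·β^(m+1), with Ψ = A·e^(−|z|/d), the integral evaluates to A²·[d].
So A² = (d)^(−1).
With d = 5.394: A² = 0.18539 and A = 0.43057.

A^2 ≈ 0.1854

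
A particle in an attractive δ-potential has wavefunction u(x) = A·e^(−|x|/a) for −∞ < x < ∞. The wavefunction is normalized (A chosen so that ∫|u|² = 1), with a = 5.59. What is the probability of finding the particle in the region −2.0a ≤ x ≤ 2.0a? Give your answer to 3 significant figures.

P ≈ 0.982

|u|² is the probability density, so P = ∫_{−2.0a}^{2.0a} |u|² dx.
The normalization integral ∫|u|²dx over the whole domain equals a·A², and A² cancels in the ratio.
Both integrals are even about x = 0, so only the x ≥ 0 halves are needed (the factors of 2 cancel). In terms of t = x/a (A² and the length scale cancel between numerator and denominator), P = [∫_{0}^{2.0} e^(-2·t) dt] / [∫_{0}^{∞} e^(-2·t) dt].
With ∫ e^(-2·t) dt = -e^(-2·t)/2 + C, the region integral is 1/2 - e^(-4)/2 and the full one is 1/2.
The result is P = 0.9817.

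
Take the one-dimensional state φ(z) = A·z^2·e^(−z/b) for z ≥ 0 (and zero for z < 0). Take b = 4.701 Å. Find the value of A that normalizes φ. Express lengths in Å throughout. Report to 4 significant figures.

A ≈ 0.02410 Å^(-5/2)

We need A² ∫|f|² dz = 1, taking the integral from 0 to ∞.
With φ = A·z^2·e^(−z/b), the integral evaluates to A²·[3·b^5/4].
Hence A² = 1/[3·b^5/4].
Substituting b = 4.701 gives A² = 0.00058075, so A = 0.024099.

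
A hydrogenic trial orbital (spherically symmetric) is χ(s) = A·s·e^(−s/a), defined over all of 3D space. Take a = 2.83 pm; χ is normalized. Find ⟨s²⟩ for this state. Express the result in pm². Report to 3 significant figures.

⟨s²⟩ = ∫ s^2 |χ|² 4πs² ds over the full domain.
Recall ∫₀^∞ s^m e^(−s/β) ds = m!·β^(m+1), evaluating both integrals, ⟨s²⟩ = 15·a^2/2.
Putting a = 2.83 gives 60.07.

⟨s^2⟩ ≈ 60.1 pm^2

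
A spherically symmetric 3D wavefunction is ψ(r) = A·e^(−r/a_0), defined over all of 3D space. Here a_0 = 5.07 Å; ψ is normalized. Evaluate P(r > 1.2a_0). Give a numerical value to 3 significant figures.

With dV = 4πr²dr, the probability is ∫|ψ|² dV over r > 1.2a_0.
The full normalization integral is A²·[π·a_0^3] = 1, fixing A².
Substituting u = r/a_0, A², 4π and the length scale all cancel in the ratio: P = ∫_{1.2}^{∞} u^2·e^(-2·u) du / ∫_{0}^{∞} u^2·e^(-2·u) du.
With ∫ u^2·e^(-2·u) du = -(2·u^2 + 2·u + 1)·e^(-2·u)/4 + C, the region integral is 157·e^(-12/5)/100 and the full one is 1/4.
The region integral divided by the full integral gives P = 0.5697.

P ≈ 0.570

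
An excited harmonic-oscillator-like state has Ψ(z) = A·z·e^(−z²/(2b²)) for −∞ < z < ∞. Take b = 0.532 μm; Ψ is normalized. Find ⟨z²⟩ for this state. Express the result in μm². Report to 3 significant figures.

By definition ⟨z²⟩ = ∫ z^2 |Ψ(z)|² dz.
Evaluating both integrals, ⟨z²⟩ = 3·b^2/2.
Putting b = 0.532 gives 0.4245.

⟨z^2⟩ ≈ 0.425 μm^2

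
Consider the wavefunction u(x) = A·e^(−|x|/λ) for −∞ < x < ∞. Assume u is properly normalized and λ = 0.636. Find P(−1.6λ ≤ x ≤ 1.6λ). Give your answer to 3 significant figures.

|u|² is the probability density, so P = ∫_{−1.6λ}^{1.6λ} |u|² dx.
The normalization integral ∫|u|²dx over the whole domain equals λ·A², and A² cancels in the ratio.
By symmetry take twice the x ≥ 0 contribution in numerator and denominator; the 2's cancel. In terms of t = x/λ (A² and the length scale cancel between numerator and denominator), P = [∫_{0}^{1.6} e^(-2·t) dt] / [∫_{0}^{∞} e^(-2·t) dt].
With ∫ e^(-2·t) dt = -e^(-2·t)/2 + C, the region integral is 1/2 - e^(-16/5)/2 and the full one is 1/2.
The result is P = 0.9592.

P ≈ 0.959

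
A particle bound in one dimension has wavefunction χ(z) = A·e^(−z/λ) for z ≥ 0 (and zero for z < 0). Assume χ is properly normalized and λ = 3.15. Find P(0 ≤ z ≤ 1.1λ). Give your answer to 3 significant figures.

The probability is P = ∫ |χ|² dz over [0, 1.1λ].
With A² fixed by ∫|χ|² = 1, i.e. A² = (λ/2)^(−1), substitute and integrate.
In terms of u = z/λ (A² and the length scale cancel between numerator and denominator), P = [∫_{0}^{1.1} e^(-2·u) du] / [∫_{0}^{∞} e^(-2·u) du].
An antiderivative of e^(-2·u) is -e^(-2·u)/2; evaluating from 0 to 1.1 gives 1/2 - e^(-11/5)/2, while the full integral is 1/2.
Evaluating gives P = 0.8892.

P ≈ 0.889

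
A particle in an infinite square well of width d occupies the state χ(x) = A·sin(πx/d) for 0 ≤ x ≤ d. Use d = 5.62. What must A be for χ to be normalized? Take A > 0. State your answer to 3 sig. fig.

The normalization condition is ∫|χ|² dx = 1 from 0 to d.
With ∫₀^d sin²(nπx/d) dx = d/2, with χ = A·sin(πx/d), the integral evaluates to A²·[d/2].
Hence A² = 1/[d/2].
Substituting d = 5.62 gives A² = 0.3559, so A = 0.5965.

A ≈ 0.597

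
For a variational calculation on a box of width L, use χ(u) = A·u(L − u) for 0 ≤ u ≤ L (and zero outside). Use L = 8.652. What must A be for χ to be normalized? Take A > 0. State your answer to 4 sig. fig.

A ≈ 0.02488

The normalization condition is ∫|χ|² du = 1 from 0 to L.
The integral (without the A² prefactor) comes out to L^5/30.
So A² = (L^5/30)^(−1).
With L = 8.652: A² = 0.00061878 and A = 0.024875.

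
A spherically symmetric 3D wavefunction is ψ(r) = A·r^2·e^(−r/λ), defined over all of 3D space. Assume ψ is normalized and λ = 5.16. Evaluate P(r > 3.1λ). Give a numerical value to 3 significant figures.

P ≈ 0.574

With dV = 4πr²dr, the probability is ∫|ψ|² dV over r > 3.1λ.
A² is fixed by ∫₀^∞ 4πr²|ψ|² dr = 1, i.e. A² = (45·π·λ^7/2)^(−1).
Let u = r/λ; then A², 4π and the length scale all cancel, so P = ∫_{3.1}^{∞} u^6·e^(-2·u) du ÷ ∫_{0}^{∞} u^6·e^(-2·u) du.
Using ∫ u^6·e^(-2·u) du = -(4·u^6 + 12·u^5 + 30·u^4 + 60·u^3 + 90·u^2 + 90·u + 45)·e^(-2·u)/8, the numerator is ≈ 3.2299 and the denominator is 45/8.
This evaluates to P = 0.5742.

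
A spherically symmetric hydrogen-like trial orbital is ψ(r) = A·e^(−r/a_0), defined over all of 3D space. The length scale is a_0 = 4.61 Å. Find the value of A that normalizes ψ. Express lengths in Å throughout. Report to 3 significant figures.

We need A² ∫|f|² 4πr² dr = 1, taking the integral from 0 to ∞.
In 3D with spherical symmetry the volume element is 4πr² dr.
With ψ = A·e^(−r/a_0), the integral evaluates to A²·[π·a_0^3].
So A² = (π·a_0^3)^(−1).
With a_0 = 4.61: A² = 0.003249 and A = 0.05700.

A ≈ 0.0570 Å^(-3/2)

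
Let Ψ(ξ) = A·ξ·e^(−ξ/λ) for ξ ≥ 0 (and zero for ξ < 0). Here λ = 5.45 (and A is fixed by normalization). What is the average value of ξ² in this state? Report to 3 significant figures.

⟨ξ^2⟩ ≈ 89.1

The expectation value is the |Ψ|²-weighted average of ξ^2: ∫ ξ^2|Ψ|² dξ.
Using ∫₀^∞ ξⁿ e^(−αξ) dξ = n!/αⁿ⁺¹, since the A² factors cancel between numerator and denominator, ⟨ξ²⟩ = 3·λ^2.
Putting λ = 5.45 gives 89.11.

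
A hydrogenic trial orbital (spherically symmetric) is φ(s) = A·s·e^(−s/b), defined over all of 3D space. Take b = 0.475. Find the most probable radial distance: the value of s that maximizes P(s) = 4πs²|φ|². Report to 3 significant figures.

s ≈ 0.950

Set d/ds [P(s) = 4πs²|φ|²] = 0 and solve for s > 0.
Solving yields s = 2·b.
With b = 0.475, the most probable radial distance is 0.9500.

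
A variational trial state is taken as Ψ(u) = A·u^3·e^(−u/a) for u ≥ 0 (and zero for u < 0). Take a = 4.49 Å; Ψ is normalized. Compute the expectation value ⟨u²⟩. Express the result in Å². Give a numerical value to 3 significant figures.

By definition ⟨u²⟩ = ∫ u^2 |Ψ(u)|² du.
The ratio of the moment integral to the normalization integral gives ⟨u²⟩ = 14·a^2.
With a = 4.49, ⟨u^2⟩ = 282.2.

⟨u^2⟩ ≈ 282 Å^2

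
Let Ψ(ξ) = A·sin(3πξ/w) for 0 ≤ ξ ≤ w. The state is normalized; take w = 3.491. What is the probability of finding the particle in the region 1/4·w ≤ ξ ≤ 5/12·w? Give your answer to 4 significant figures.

P ≈ 0.06056

P = ∫_{1/4·w}^{5/12·w} |Ψ(ξ)|² dξ.
With A² fixed by ∫|Ψ|² = 1, i.e. A² = (w/2)^(−1), substitute and integrate.
In terms of u = ξ/w (A² and the length scale cancel between numerator and denominator), P = [∫_{1/4}^{5/12} sin(3·π·u)^2 du] / [∫_{0}^{1} sin(3·π·u)^2 du].
With ∫ sin(3·π·u)^2 du = u/2 - sin(6·π·u)/(12·π) + C, the region integral is 1/12 - 1/(6·π) and the full one is 1/2.
Taking the ratio, P = (-2 + π)/(6·π).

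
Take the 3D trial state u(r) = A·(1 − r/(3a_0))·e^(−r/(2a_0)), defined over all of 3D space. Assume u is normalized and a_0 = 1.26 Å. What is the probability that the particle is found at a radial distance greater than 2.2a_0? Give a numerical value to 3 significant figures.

P = ∫ |u|² 4πr² dr over r > 2.2a_0.
A² is fixed by ∫₀^∞ 4πr²|u|² dr = 1, i.e. A² = (8·π·a_0^3/3)^(−1).
Substituting t = r/a_0, A², 4π and the length scale all cancel in the ratio: P = ∫_{2.2}^{∞} t^2·(1 - t/3)^2·e^(-t) dt / ∫_{0}^{∞} t^2·(1 - t/3)^2·e^(-t) dt.
An antiderivative of t^2·(1 - t/3)^2·e^(-t) is (-t^4 + 2·t^3 - 3·t^2 - 6·t - 6)·e^(-t)/9; evaluating from 2.2 to ∞ gives ≈ 0.44136, while the full integral is 2/3.
The region integral divided by the full integral gives P = 0.6620.

P ≈ 0.662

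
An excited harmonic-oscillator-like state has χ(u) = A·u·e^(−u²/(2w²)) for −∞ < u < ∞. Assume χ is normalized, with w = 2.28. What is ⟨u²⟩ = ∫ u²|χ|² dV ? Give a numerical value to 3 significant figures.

By definition ⟨u²⟩ = ∫ u^2 |χ(u)|² du.
Evaluating both integrals, ⟨u²⟩ = 3·w^2/2.
With w = 2.28, ⟨u^2⟩ = 7.798.

⟨u^2⟩ ≈ 7.80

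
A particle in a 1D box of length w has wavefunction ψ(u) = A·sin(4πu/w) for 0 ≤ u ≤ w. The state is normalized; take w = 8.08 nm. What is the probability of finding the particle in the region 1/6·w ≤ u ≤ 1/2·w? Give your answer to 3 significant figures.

P ≈ 0.299

The probability is P = ∫ |ψ|² du over [1/6·w, 1/2·w].
The normalization integral ∫|ψ|²du over the whole domain equals w/2·A², and A² cancels in the ratio.
Let t = u/w; then A² and the length scale cancel, so P = ∫_{1/6}^{1/2} sin(4·π·t)^2 dt ÷ ∫_{0}^{1} sin(4·π·t)^2 dt.
An antiderivative of sin(4·π·t)^2 is t/2 - sin(4·π·t)·cos(4·π·t)/(8·π); evaluating from 1/6 to 1/2 gives -√(3)/(32·π) + 1/6, while the full integral is 1/2.
The result is P = (-√(3)/16 + π/3)/π.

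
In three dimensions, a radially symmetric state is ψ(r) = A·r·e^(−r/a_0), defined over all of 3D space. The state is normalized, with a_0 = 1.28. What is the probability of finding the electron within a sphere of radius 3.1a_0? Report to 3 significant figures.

P ≈ 0.741

With dV = 4πr²dr, the probability is ∫|ψ|² dV over r ≤ 3.1a_0.
Normalization gives A² = 1/(3·π·a_0^5).
Substituting u = r/a_0, A², 4π and the length scale all cancel in the ratio: P = ∫_{0}^{3.1} u^4·e^(-2·u) du / ∫_{0}^{∞} u^4·e^(-2·u) du.
With ∫ u^4·e^(-2·u) du = -(u^4/2 + u^3 + 3·u^2/2 + 3·u/2 + 3/4)·e^(-2·u) + C, the region integral is ≈ 0.55562 and the full one is 3/4.
This evaluates to P = 0.7408.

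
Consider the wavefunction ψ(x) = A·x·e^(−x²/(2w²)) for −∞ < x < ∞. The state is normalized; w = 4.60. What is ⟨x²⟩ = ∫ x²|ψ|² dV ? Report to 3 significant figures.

⟨x²⟩ = ∫ x^2 |ψ|² dx over the full domain.
Using the Gaussian integral ∫_{−∞}^{∞} e^(−αx²) dx = √(π/α), the ratio of the moment integral to the normalization integral gives ⟨x²⟩ = 3·w^2/2.
With w = 4.60, ⟨x^2⟩ = 31.74.

⟨x^2⟩ ≈ 31.7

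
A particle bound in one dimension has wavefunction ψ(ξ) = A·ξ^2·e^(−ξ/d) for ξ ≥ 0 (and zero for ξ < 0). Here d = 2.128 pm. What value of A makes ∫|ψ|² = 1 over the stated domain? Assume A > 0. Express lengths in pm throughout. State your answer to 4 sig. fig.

Normalization requires ∫|ψ|² dξ = 1, integrated from 0 to ∞.
With ∫₀^∞ ξ^4 e^(−αξ) dξ = 4!/α^5, with ψ = A·ξ^2·e^(−ξ/d), the integral evaluates to A²·[3·d^5/4].
Setting this equal to 1 gives A² = 1/(3·d^5/4).
Substituting d = 2.128 gives A² = 0.030555, so A = 0.17480.

A ≈ 0.1748 pm^(-5/2)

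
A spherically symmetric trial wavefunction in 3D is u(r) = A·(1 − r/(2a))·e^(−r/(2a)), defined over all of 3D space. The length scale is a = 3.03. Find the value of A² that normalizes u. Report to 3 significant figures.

A^2 ≈ 0.00143

Require ∫ |u|² 4πr² dr = 1 over the whole domain.
(Spherical symmetry: dV = 4πr² dr.)
With ∫₀^∞ r^4 e^(−αr) dr = 4!/α^5, ∫|u|² 4πr² dr = A²·(8·π·a^3).
Plugging in a = 3.03 yields A = 0.03782.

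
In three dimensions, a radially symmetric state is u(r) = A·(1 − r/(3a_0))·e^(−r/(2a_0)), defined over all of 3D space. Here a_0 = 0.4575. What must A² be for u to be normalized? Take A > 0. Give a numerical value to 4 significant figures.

We need A² ∫|f|² 4πr² dr = 1, taking the integral from 0 to ∞.
The angular integral contributes 4π, leaving ∫₀^∞ r²|u|² dr.
Carrying out the integral gives A² · 8·π·a_0^3/3.
Setting this equal to 1 gives A² = 1/(8·π·a_0^3/3).
Substituting a_0 = 0.4575 gives A² = 1.2465, so A = 1.1165.

A^2 ≈ 1.247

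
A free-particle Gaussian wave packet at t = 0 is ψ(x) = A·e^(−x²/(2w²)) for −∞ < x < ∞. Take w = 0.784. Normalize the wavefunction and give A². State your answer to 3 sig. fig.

Normalization requires ∫|ψ|² dx = 1, integrated from −∞ to ∞.
∫|ψ|² dx = A²·(√(π)·w).
Plugging in w = 0.784 yields A = 0.8483.

A^2 ≈ 0.720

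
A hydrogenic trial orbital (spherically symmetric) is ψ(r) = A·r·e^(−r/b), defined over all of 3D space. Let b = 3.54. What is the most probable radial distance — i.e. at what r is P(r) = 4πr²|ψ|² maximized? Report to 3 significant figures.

r ≈ 7.08

The maximum of P(r) = 4πr²|ψ|² occurs where its derivative vanishes.
This gives r = 2·b.
With b = 3.54, the most probable radial distance is 7.080.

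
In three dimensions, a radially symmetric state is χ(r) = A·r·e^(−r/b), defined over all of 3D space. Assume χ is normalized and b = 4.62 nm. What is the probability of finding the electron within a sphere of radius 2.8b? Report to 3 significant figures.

P ≈ 0.658

Integrate the radial probability density 4πr²|χ|² over r ≤ 2.8b.
The full normalization integral is A²·[3·π·b^5] = 1, fixing A².
Let u = r/b; then A², 4π and the length scale all cancel, so P = ∫_{0}^{2.8} u^4·e^(-2·u) du ÷ ∫_{0}^{∞} u^4·e^(-2·u) du.
An antiderivative of u^4·e^(-2·u) is -(u^4/2 + u^3 + 3·u^2/2 + 3·u/2 + 3/4)·e^(-2·u); evaluating from 0 to 2.8 gives ≈ 0.49339, while the full integral is 3/4.
Taking the ratio yields P = 0.6578.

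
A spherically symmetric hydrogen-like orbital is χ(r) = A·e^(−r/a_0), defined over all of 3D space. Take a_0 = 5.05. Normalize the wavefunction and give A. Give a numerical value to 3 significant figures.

A ≈ 0.0497

The normalization condition is ∫|χ|² 4πr² dr = 1 from 0 to ∞.
The angular integral contributes 4π, leaving ∫₀^∞ r²|χ|² dr.
Using ∫₀^∞ rⁿ e^(−αr) dr = n!/αⁿ⁺¹, ∫|χ|² 4πr² dr = A²·(π·a_0^3).
Substituting a_0 = 5.05 gives A² = 0.002472, so A = 0.04972.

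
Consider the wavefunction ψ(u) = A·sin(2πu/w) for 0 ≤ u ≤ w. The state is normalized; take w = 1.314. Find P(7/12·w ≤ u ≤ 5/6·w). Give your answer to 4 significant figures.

P ≈ 0.3878

P = ∫_{7/12·w}^{5/6·w} |ψ(u)|² du.
Since A² = 1/(w/2), this is the region integral divided by the full normalization integral.
Substituting t = u/w, A² and the length scale cancel in the ratio: P = ∫_{7/12}^{5/6} sin(2·π·t)^2 dt / ∫_{0}^{1} sin(2·π·t)^2 dt.
An antiderivative of sin(2·π·t)^2 is t/2 - sin(4·π·t)/(8·π); evaluating from 7/12 to 5/6 gives √(3)/(8·π) + 1/8, while the full integral is 1/2.
Taking the ratio, P = (√(3) + π)/(4·π).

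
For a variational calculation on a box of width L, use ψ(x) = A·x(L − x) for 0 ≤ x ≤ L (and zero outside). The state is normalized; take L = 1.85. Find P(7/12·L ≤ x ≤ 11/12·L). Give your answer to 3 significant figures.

The probability is P = ∫ |ψ|² dx over [7/12·L, 11/12·L].
Since A² = 1/(L^5/30), this is the region integral divided by the full normalization integral.
Let u = x/L; then A² and the length scale cancel, so P = ∫_{7/12}^{11/12} u^2·(1 - u)^2 du ÷ ∫_{0}^{1} u^2·(1 - u)^2 du.
With ∫ u^2·(1 - u)^2 du = u^3·(6·u^2 - 15·u + 10)/30 + C, the region integral is ≈ 0.011384 and the full one is 1/30.
Evaluating gives P = 0.3415.

P ≈ 0.342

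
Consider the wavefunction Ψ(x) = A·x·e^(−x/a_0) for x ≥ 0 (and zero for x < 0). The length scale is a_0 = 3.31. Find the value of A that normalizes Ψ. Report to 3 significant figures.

Require ∫ |Ψ|² dx = 1 over the whole domain.
Using ∫₀^∞ xⁿ e^(−αx) dx = n!/αⁿ⁺¹, the integral (without the A² prefactor) comes out to a_0^3/4.
Hence A² = 1/[a_0^3/4].
Substituting a_0 = 3.31 gives A² = 0.1103, so A = 0.3321.

A ≈ 0.332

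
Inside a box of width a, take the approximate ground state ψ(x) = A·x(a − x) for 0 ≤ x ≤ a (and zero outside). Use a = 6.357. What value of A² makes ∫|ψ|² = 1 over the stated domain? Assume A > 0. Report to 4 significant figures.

A^2 ≈ 0.002890

The normalization condition is ∫|ψ|² dx = 1 from 0 to a.
With ψ = A·x(a − x), the integral evaluates to A²·[a^5/30].
So A² = (a^5/30)^(−1).
With a = 6.357: A² = 0.0028897 and A = 0.053756.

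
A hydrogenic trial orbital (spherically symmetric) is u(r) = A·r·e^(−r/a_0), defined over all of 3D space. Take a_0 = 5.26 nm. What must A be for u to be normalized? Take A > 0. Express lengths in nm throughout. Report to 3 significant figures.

A ≈ 0.00513 nm^(-5/2)

We need A² ∫|f|² 4πr² dr = 1, taking the integral from 0 to ∞.
In 3D with spherical symmetry the volume element is 4πr² dr.
Carrying out the integral gives A² · 3·π·a_0^5.
Setting this equal to 1 gives A² = 1/(3·π·a_0^5).
Plugging in a_0 = 5.26 yields A = 0.005133.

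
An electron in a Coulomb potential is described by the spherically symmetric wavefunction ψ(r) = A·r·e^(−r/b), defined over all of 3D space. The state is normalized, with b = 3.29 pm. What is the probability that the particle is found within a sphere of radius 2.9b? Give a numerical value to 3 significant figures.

With dV = 4πr²dr, the probability is ∫|ψ|² dV over r ≤ 2.9b.
Normalization gives A² = 1/(3·π·b^5).
Let u = r/b; then A², 4π and the length scale all cancel, so P = ∫_{0}^{2.9} u^4·e^(-2·u) du ÷ ∫_{0}^{∞} u^4·e^(-2·u) du.
An antiderivative of u^4·e^(-2·u) is -(u^4/2 + u^3 + 3·u^2/2 + 3·u/2 + 3/4)·e^(-2·u); evaluating from 0 to 2.9 gives ≈ 0.51546, while the full integral is 3/4.
The region integral divided by the full integral gives P = 0.6873.

P ≈ 0.687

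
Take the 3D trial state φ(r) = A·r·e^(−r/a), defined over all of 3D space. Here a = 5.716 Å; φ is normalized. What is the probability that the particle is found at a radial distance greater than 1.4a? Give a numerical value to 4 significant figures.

P ≈ 0.8477

Integrate the radial probability density 4πr²|φ|² over r > 1.4a.
A² is fixed by ∫₀^∞ 4πr²|φ|² dr = 1, i.e. A² = (3·π·a^5)^(−1).
Let u = r/a; then A², 4π and the length scale all cancel, so P = ∫_{1.4}^{∞} u^4·e^(-2·u) du ÷ ∫_{0}^{∞} u^4·e^(-2·u) du.
With ∫ u^4·e^(-2·u) du = -(u^4/2 + u^3 + 3·u^2/2 + 3·u/2 + 3/4)·e^(-2·u) + C, the region integral is ≈ 0.635757 and the full one is 3/4.
The region integral divided by the full integral gives P = 0.84768.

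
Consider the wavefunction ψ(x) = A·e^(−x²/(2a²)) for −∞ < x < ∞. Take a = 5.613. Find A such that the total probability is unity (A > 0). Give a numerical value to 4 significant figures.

The normalization condition is ∫|ψ|² dx = 1 from −∞ to ∞.
Differentiating ∫e^(−αx²) dx = √(π/α) under α to get the higher moments, the integral (without the A² prefactor) comes out to √(π)·a.
Setting this equal to 1 gives A² = 1/(√(π)·a).
Substituting a = 5.613 gives A² = 0.10051, so A = 0.31704.

A ≈ 0.3170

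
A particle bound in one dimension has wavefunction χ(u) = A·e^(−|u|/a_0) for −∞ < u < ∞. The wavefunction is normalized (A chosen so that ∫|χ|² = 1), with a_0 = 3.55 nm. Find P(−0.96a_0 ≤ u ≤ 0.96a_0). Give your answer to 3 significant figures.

P = ∫_{−0.96a_0}^{0.96a_0} |χ(u)|² du.
With A² fixed by ∫|χ|² = 1, i.e. A² = (a_0)^(−1), substitute and integrate.
Both integrals are even about u = 0, so only the u ≥ 0 halves are needed (the factors of 2 cancel). Let t = u/a_0; then A² and the length scale cancel, so P = ∫_{0}^{0.96} e^(-2·t) dt ÷ ∫_{0}^{∞} e^(-2·t) dt.
With ∫ e^(-2·t) dt = -e^(-2·t)/2 + C, the region integral is 1/2 - e^(-48/25)/2 and the full one is 1/2.
Evaluating gives P = 0.8534.

P ≈ 0.853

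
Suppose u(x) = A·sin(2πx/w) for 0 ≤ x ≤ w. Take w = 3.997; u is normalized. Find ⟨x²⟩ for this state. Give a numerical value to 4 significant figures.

The expectation value is the |u|²-weighted average of x^2: ∫ x^2|u|² dx.
With ∫₀^w sin²(nπx/w) dx = w/2, since the A² factors cancel between numerator and denominator, ⟨x²⟩ = -w^2/(8·π^2) + w^2/3.
With w = 3.997, ⟨x^2⟩ = 5.1230.

⟨x^2⟩ ≈ 5.123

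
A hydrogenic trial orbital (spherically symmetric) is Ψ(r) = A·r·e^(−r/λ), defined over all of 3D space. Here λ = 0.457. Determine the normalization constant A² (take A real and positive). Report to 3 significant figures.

A^2 ≈ 5.32

Require ∫ |Ψ|² 4πr² dr = 1 over the whole domain.
Carrying out the integral gives A² · 3·π·λ^5.
Setting this equal to 1 gives A² = 1/(3·π·λ^5).
Substituting λ = 0.457 gives A² = 5.323, so A = 2.307.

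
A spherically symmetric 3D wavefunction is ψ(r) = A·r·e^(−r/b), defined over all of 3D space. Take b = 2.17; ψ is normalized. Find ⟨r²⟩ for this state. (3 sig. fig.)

The expectation value is the |ψ|²-weighted average of r^2: ∫ r^2|ψ|² 4πr² dr.
With ∫₀^∞ r^6 e^(−αr) dr = 6!/α^7, since the A² factors cancel between numerator and denominator, ⟨r²⟩ = 15·b^2/2.
Putting b = 2.17 gives 35.32.

⟨r^2⟩ ≈ 35.3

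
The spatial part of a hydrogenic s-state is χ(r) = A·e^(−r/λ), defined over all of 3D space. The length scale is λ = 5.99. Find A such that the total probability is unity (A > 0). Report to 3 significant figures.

A ≈ 0.0385

We need A² ∫|f|² 4πr² dr = 1, taking the integral from 0 to ∞.
(Spherical symmetry: dV = 4πr² dr.)
Recall ∫₀^∞ r^m e^(−r/β) dr = m!·β^(m+1), carrying out the integral gives A² · π·λ^3.
So A² = (π·λ^3)^(−1).
With λ = 5.99: A² = 0.001481 and A = 0.03848.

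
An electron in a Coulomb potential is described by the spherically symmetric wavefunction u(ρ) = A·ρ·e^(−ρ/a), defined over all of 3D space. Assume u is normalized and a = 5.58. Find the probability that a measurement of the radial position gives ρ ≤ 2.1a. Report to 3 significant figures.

P ≈ 0.410

With dV = 4πρ²dρ, the probability is ∫|u|² dV over ρ ≤ 2.1a.
Normalization gives A² = 1/(3·π·a^5).
Let t = ρ/a; then A², 4π and the length scale all cancel, so P = ∫_{0}^{2.1} t^4·e^(-2·t) dt ÷ ∫_{0}^{∞} t^4·e^(-2·t) dt.
Using ∫ t^4·e^(-2·t) dt = -(t^4/2 + t^3 + 3·t^2/2 + 3·t/2 + 3/4)·e^(-2·t), the numerator is ≈ 0.30763 and the denominator is 3/4.
The region integral divided by the full integral gives P = 0.4102.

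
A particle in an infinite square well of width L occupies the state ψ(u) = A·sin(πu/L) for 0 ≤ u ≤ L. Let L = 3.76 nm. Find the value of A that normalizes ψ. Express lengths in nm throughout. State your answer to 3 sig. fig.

The normalization condition is ∫|ψ|² du = 1 from 0 to L.
∫|ψ|² du = A²·(L/2).
Setting this equal to 1 gives A² = 1/(L/2).
Substituting L = 3.76 gives A² = 0.5319, so A = 0.7293.

A ≈ 0.729 nm^(-1/2)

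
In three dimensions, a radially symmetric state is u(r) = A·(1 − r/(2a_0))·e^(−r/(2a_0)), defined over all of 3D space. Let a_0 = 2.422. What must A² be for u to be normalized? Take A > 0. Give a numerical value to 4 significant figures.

A^2 ≈ 0.002801

We need A² ∫|f|² 4πr² dr = 1, taking the integral from 0 to ∞.
Carrying out the integral gives A² · 8·π·a_0^3.
Plugging in a_0 = 2.422 yields A = 0.052920.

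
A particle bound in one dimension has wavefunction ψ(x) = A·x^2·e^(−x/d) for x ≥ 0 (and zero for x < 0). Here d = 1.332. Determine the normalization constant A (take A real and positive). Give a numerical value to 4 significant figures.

A ≈ 0.5639

Normalization requires ∫|ψ|² dx = 1, integrated from 0 to ∞.
Using ∫₀^∞ xⁿ e^(−αx) dx = n!/αⁿ⁺¹, ∫|ψ|² dx = A²·(3·d^5/4).
Hence A² = 1/[3·d^5/4].
With d = 1.332: A² = 0.31799 and A = 0.56391.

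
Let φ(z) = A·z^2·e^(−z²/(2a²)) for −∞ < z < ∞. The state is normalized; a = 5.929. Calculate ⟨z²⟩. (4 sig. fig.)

By definition ⟨z²⟩ = ∫ z^2 |φ(z)|² dz.
The ratio of the moment integral to the normalization integral gives ⟨z²⟩ = 5·a^2/2.
With a = 5.929, ⟨z^2⟩ = 87.883.

⟨z^2⟩ ≈ 87.88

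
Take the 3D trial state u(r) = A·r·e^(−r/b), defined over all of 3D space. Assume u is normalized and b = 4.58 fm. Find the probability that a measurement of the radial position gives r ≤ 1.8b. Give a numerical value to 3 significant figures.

Integrate the radial probability density 4πr²|u|² over r ≤ 1.8b.
The full normalization integral is A²·[3·π·b^5] = 1, fixing A².
In terms of t = r/b (A², 4π and the length scale all cancel between numerator and denominator), P = [∫_{0}^{1.8} t^4·e^(-2·t) dt] / [∫_{0}^{∞} t^4·e^(-2·t) dt].
An antiderivative of t^4·e^(-2·t) is -(t^4/2 + t^3 + 3·t^2/2 + 3·t/2 + 3/4)·e^(-2·t); evaluating from 0 to 1.8 gives ≈ 0.22017, while the full integral is 3/4.
Taking the ratio yields P = 0.2936.

P ≈ 0.294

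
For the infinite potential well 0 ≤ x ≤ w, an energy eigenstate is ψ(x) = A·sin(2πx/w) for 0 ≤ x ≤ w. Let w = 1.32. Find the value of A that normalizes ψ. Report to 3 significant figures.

A ≈ 1.23

The normalization condition is ∫|ψ|² dx = 1 from 0 to w.
Carrying out the integral gives A² · w/2.
Setting this equal to 1 gives A² = 1/(w/2).
With w = 1.32: A² = 1.515 and A = 1.231.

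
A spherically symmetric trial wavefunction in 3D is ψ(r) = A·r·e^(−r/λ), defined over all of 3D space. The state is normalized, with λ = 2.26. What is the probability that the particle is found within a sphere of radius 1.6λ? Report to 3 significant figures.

P ≈ 0.219

P = ∫ |ψ|² 4πr² dr over r ≤ 1.6λ.
The full normalization integral is A²·[3·π·λ^5] = 1, fixing A².
Let u = r/λ; then A², 4π and the length scale all cancel, so P = ∫_{0}^{1.6} u^4·e^(-2·u) du ÷ ∫_{0}^{∞} u^4·e^(-2·u) du.
Using ∫ u^4·e^(-2·u) du = -(u^4/2 + u^3 + 3·u^2/2 + 3·u/2 + 3/4)·e^(-2·u), the numerator is ≈ 0.16454 and the denominator is 3/4.
The region integral divided by the full integral gives P = 0.2194.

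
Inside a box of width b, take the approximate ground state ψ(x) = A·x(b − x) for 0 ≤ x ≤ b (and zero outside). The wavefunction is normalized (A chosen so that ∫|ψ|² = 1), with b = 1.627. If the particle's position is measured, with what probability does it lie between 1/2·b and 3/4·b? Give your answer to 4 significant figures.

The probability is P = ∫ |ψ|² dx over [1/2·b, 3/4·b].
The normalization integral ∫|ψ|²dx over the whole domain equals b^5/30·A², and A² cancels in the ratio.
Let u = x/b; then A² and the length scale cancel, so P = ∫_{1/2}^{3/4} u^2·(1 - u)^2 du ÷ ∫_{0}^{1} u^2·(1 - u)^2 du.
With ∫ u^2·(1 - u)^2 du = u^3·(6·u^2 - 15·u + 10)/30 + C, the region integral is ≈ 0.0132161 and the full one is 1/30.
This works out to P = 203/512.

P ≈ 0.3965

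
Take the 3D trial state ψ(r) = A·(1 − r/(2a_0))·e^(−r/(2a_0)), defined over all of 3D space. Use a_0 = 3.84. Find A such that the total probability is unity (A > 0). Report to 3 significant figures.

Normalization requires ∫|ψ|² 4πr² dr = 1, integrated from 0 to ∞.
In 3D with spherical symmetry the volume element is 4πr² dr.
With ∫₀^∞ r^4 e^(−αr) dr = 4!/α^5, ∫|ψ|² 4πr² dr = A²·(8·π·a_0^3).
Hence A² = 1/[8·π·a_0^3].
Substituting a_0 = 3.84 gives A² = 0.0007027, so A = 0.02651.

A ≈ 0.0265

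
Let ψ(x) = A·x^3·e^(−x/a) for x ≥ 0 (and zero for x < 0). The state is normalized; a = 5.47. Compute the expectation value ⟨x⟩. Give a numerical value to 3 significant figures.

The expectation value is the |ψ|²-weighted average of x: ∫ x|ψ|² dx.
Evaluating both integrals, ⟨x⟩ = 7·a/2.
Putting a = 5.47 gives 19.15.

⟨x⟩ ≈ 19.1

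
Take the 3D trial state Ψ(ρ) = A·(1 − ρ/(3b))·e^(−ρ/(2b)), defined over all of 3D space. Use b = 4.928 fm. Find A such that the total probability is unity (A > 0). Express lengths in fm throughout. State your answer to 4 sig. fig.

A ≈ 0.03158 fm^(-3/2)

Require ∫ |Ψ|² 4πρ² dρ = 1 over the whole domain.
In 3D with spherical symmetry the volume element is 4πρ² dρ.
∫|Ψ|² 4πρ² dρ = A²·(8·π·b^3/3).
So A² = (8·π·b^3/3)^(−1).
With b = 4.928: A² = 0.00099740 and A = 0.031582.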